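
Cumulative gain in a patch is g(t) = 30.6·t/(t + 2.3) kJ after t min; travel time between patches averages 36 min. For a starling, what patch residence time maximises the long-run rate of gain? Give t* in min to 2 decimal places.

9.10 min

Maximise g(t)/(T+t): set derivative to zero → g'(t)(T+t) = g(t).
g'(t) = 30.6·2.3/(t + 2.3)². Setting 30.6·2.3/(t+2.3)² = 30.6t/[(t+2.3)(36+t)] gives 2.3(36+t) = t(t+2.3), so t² = 2.3×36 = 82.8.
t* = √82.8 = 9.099 min.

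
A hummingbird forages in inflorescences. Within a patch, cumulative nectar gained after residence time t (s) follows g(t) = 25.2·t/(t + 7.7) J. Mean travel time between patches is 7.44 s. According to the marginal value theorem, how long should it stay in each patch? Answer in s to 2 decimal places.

Optimal t* satisfies g'(t*) = g(t*)/(T + t*).
g'(t) = 25.2·7.7/(t + 7.7)². Setting 25.2·7.7/(t+7.7)² = 25.2t/[(t+7.7)(7.44+t)] gives 7.7(7.44+t) = t(t+7.7), so t² = 7.7×7.44 = 57.29.
t* = √57.29 = 7.569 s.

7.57 s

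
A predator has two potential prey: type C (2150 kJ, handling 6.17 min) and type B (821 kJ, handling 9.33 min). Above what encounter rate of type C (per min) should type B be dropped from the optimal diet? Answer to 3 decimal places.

0.055 per min

At the threshold, the rate on type C alone equals the profitability of type B: λ·2150/(1 + λ·6.17) = 821/9.33 = 88.
Rearranging, λ(2150 − 88×6.17) = 88, so λ = 88/1607 = 0.05476 per min.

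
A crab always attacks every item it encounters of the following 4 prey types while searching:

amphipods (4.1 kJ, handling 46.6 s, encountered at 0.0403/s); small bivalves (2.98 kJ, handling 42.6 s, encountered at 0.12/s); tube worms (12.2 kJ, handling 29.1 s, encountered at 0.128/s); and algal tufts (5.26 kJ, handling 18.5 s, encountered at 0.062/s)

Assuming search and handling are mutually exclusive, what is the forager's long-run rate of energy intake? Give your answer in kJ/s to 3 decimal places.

0.187 kJ/s

Energy encountered per unit search time: 0.0403×4.1 + 0.12×2.98 + 0.128×12.2 + 0.062×5.26 = 2.411 kJ/s.
Handling time per unit search time: 0.0403×46.6 + 0.12×42.6 + 0.128×29.1 + 0.062×18.5 = 11.86.
Rate = 2.411/(1 + 11.86) = 0.1874 kJ/s.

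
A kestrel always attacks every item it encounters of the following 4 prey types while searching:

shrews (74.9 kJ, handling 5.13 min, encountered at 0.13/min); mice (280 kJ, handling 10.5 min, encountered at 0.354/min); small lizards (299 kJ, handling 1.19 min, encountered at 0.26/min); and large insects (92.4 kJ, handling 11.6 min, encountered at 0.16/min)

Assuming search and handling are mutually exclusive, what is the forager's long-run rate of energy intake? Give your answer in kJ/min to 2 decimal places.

26.68 kJ/min

R = Σλ_iE_i / (1 + Σλ_ih_i)
Numerator: 0.13×74.9 + 0.354×280 + 0.26×299 + 0.16×92.4 = 201.4
Denominator: 1 + 0.13×5.13 + 0.354×10.5 + 0.26×1.19 + 0.16×11.6 = 7.549
R = 201.4/7.549 = 26.68 kJ/min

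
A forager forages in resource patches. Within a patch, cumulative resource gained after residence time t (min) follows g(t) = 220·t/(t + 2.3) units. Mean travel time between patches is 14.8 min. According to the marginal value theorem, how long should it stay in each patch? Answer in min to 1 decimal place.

Maximise g(t)/(T+t): set derivative to zero → g'(t)(T+t) = g(t).
g'(t) = 220·2.3/(t + 2.3)². Setting 220·2.3/(t+2.3)² = 220t/[(t+2.3)(14.8+t)] gives 2.3(14.8+t) = t(t+2.3), so t² = 2.3×14.8 = 34.04.
t* = √34.04 = 5.834 min.

5.8 min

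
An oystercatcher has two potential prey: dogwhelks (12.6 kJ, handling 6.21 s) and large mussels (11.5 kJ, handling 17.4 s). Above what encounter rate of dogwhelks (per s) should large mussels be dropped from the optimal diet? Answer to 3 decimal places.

0.078 per s

At the threshold, the rate on dogwhelks alone equals the profitability of large mussels: λ·12.6/(1 + λ·6.21) = 11.5/17.4 = 0.6609.
Rearranging, λ(12.6 − 0.6609×6.21) = 0.6609, so λ = 0.6609/8.496 = 0.07779 per s.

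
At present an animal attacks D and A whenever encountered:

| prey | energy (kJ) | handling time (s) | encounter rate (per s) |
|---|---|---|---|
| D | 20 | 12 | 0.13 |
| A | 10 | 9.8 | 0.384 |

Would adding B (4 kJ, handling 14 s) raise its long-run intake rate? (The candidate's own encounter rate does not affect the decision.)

Intake rate on the current diet: R = (0.13×20 + 0.384×10) / (1 + 0.13×12 + 0.384×9.8) = 6.44/6.323 = 1.018 kJ/s.
Profitability of B: 4/14 = 0.2857 kJ/s.
0.2857 < 1.018, so adding B would lower the average — exclude it.

No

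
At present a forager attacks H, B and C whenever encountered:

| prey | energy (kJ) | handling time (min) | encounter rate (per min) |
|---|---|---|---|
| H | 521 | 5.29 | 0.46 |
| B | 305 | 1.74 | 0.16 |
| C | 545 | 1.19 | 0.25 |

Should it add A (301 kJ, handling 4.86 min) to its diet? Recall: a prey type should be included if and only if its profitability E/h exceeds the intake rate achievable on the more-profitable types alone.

No

Current rate: (0.46×521 + 0.16×305 + 0.25×545)/(1 + 0.46×5.29 + 0.16×1.74 + 0.25×1.19) = 105.9 kJ/min.
Profitability of A: 301/4.86 = 61.93 kJ/min.
Since 61.93 < R, time spent handling A is better spent searching.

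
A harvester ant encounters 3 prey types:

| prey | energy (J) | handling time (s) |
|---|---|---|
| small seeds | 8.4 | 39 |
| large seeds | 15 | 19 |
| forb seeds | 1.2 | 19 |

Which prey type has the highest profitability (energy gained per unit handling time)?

In descending order of E/h:
large seeds: 15/19 = 0.789 J/s
small seeds: 8.4/39 = 0.215 J/s
forb seeds: 1.2/19 = 0.0632 J/s

large seeds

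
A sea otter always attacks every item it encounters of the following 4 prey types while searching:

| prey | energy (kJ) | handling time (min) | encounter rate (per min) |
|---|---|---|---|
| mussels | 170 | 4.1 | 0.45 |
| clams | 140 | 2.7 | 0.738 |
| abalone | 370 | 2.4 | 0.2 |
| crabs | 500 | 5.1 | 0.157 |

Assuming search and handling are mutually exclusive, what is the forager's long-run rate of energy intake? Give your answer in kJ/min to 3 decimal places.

54.316 kJ/min

R = Σλ_iE_i / (1 + Σλ_ih_i)
Numerator: 0.45×170 + 0.738×140 + 0.2×370 + 0.157×500 = 332.3
Denominator: 1 + 0.45×4.1 + 0.738×2.7 + 0.2×2.4 + 0.157×5.1 = 6.118
R = 332.3/6.118 = 54.32 kJ/min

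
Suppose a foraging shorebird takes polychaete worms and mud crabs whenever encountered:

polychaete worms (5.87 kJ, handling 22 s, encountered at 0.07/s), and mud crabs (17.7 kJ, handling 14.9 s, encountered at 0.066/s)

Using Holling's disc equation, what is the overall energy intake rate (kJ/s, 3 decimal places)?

Energy encountered per unit search time: 0.07×5.87 + 0.066×17.7 = 1.579 kJ/s.
Handling time per unit search time: 0.07×22 + 0.066×14.9 = 2.523.
Rate = 1.579/(1 + 2.523) = 0.4482 kJ/s.

0.448 kJ/s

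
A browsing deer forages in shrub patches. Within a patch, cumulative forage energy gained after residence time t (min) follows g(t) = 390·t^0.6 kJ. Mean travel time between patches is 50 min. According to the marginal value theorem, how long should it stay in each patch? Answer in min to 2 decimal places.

Optimal t* satisfies g'(t*) = g(t*)/(T + t*).
g'(t) = 0.6·390·t^-0.4. Setting 0.6·390·t^-0.4 = 390·t^0.6/(50+t) gives 0.6(50+t) = t, so 0.40·t = 0.6×50.
t* = 0.6×50/0.40 = 75 min.

75.00 min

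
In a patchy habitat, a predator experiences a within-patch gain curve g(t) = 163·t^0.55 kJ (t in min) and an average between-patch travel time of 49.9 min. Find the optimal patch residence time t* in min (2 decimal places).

60.99 min

Maximise g(t)/(T+t): set derivative to zero → g'(t)(T+t) = g(t).
g'(t) = 0.55·163·t^-0.45. Setting 0.55·163·t^-0.45 = 163·t^0.55/(49.9+t) gives 0.55(49.9+t) = t, so 0.45·t = 0.55×49.9.
t* = 0.55×49.9/0.45 = 60.99 min.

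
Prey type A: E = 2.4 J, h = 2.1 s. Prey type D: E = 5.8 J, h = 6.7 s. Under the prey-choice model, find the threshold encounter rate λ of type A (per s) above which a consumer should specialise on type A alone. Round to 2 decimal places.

The zero-one rule: include type D iff E₂/h₂ > λE₁/(1+λh₁). Equality gives the switch point.
λE₁h₂ = E₂ + λE₂h₁ ⇒ λ = E₂/(E₁h₂ − E₂h₁) = 5.8/(16.08 − 12.18) = 1.487 per s.

1.49 per s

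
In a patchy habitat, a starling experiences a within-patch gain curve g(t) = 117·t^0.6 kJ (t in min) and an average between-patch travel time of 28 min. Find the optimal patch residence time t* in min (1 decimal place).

42.0 min

Optimal t* satisfies g'(t*) = g(t*)/(T + t*).
g'(t) = 0.6·117·t^-0.4. Setting 0.6·117·t^-0.4 = 117·t^0.6/(28+t) gives 0.6(28+t) = t, so 0.40·t = 0.6×28.
t* = 0.6×28/0.40 = 42 min.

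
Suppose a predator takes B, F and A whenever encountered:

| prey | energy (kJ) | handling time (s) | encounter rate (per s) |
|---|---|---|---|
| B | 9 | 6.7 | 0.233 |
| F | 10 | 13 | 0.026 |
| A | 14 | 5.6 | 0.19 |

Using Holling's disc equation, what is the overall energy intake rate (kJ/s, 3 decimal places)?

1.266 kJ/s

R = Σλ_iE_i / (1 + Σλ_ih_i)
Numerator: 0.233×9 + 0.026×10 + 0.19×14 = 5.017
Denominator: 1 + 0.233×6.7 + 0.026×13 + 0.19×5.6 = 3.963
R = 5.017/3.963 = 1.266 kJ/s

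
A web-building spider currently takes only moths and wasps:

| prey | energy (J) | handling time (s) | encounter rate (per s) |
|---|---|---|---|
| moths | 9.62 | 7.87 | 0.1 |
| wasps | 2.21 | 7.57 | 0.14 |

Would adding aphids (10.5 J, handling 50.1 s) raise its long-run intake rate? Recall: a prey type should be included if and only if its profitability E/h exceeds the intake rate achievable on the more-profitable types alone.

Intake rate on the current diet: R = (0.1×9.62 + 0.14×2.21) / (1 + 0.1×7.87 + 0.14×7.57) = 1.271/2.847 = 0.4466 J/s.
aphids: E/h = 10.5/50.1 = 0.2096 J/s.
0.2096 < 0.4466, so adding aphids would lower the average — exclude it.

No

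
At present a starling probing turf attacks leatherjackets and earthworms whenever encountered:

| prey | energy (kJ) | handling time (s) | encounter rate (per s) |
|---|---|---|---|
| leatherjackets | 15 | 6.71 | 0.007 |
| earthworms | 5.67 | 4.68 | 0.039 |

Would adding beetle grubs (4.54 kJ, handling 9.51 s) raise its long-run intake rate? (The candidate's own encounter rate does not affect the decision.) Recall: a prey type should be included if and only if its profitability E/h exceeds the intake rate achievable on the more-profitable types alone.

Yes

Current rate: (0.007×15 + 0.039×5.67)/(1 + 0.007×6.71 + 0.039×4.68) = 0.2653 kJ/s.
Profitability of beetle grubs: 4.54/9.51 = 0.4774 kJ/s.
Since 0.4774 > R, including beetle grubs increases the long-run rate.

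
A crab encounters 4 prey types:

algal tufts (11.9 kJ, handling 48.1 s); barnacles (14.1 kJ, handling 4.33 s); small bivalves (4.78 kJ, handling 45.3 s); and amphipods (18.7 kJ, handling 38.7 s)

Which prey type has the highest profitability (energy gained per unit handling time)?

In descending order of E/h:
barnacles: 14.1/4.33 = 3.26 kJ/s
amphipods: 18.7/38.7 = 0.483 kJ/s
algal tufts: 11.9/48.1 = 0.247 kJ/s
small bivalves: 4.78/45.3 = 0.106 kJ/s

barnacles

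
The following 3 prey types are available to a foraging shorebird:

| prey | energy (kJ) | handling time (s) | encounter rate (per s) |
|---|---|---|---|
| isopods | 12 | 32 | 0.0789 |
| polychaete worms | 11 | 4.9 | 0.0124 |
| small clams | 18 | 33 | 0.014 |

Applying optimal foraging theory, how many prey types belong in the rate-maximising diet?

3

E/h in descending order: polychaete worms 2.24, small clams 0.545, isopods 0.375 kJ/s. The optimal diet is the largest prefix of this list for which every included type satisfies E_i/h_i > R on the types above it.
Rate on top 1: 0.1286. small clams: 0.545 > 0.1286 → include.
Rate on top 2: 0.2551. isopods: 0.375 > 0.2551 → include.
Optimal diet: polychaete worms, small clams, isopods — 3 of 3 types.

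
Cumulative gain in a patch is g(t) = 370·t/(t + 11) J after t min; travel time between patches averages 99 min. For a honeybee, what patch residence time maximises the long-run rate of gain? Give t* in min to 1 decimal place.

Optimal t* satisfies g'(t*) = g(t*)/(T + t*).
g'(t) = 370·11/(t + 11)². Setting 370·11/(t+11)² = 370t/[(t+11)(99+t)] gives 11(99+t) = t(t+11), so t² = 11×99 = 1089.
t* = √1089 = 33 min.

33.0 min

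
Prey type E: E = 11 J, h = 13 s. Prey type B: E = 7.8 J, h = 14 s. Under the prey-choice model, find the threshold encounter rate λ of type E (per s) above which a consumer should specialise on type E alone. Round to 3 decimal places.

0.148 per s

The zero-one rule: include type B iff E₂/h₂ > λE₁/(1+λh₁). Equality gives the switch point.
λE₁h₂ = E₂ + λE₂h₁ ⇒ λ = E₂/(E₁h₂ − E₂h₁) = 7.8/(154 − 101.4) = 0.1483 per s.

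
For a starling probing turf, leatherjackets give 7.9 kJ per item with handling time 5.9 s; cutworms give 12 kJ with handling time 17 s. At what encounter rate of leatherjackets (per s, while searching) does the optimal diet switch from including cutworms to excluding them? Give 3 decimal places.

At the threshold, the rate on leatherjackets alone equals the profitability of cutworms: λ·7.9/(1 + λ·5.9) = 12/17 = 0.7059.
Rearranging, λ(7.9 − 0.7059×5.9) = 0.7059, so λ = 0.7059/3.735 = 0.189 per s.

0.189 per s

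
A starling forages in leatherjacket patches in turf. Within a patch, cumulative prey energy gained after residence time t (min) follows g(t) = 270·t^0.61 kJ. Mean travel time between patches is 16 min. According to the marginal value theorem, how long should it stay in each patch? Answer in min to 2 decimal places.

By the marginal value theorem, leave when the instantaneous gain rate g'(t) equals the habitat-wide average g(t)/(T + t).
g'(t) = 0.61·270·t^-0.39. Setting 0.61·270·t^-0.39 = 270·t^0.61/(16+t) gives 0.61(16+t) = t, so 0.39·t = 0.61×16.
t* = 0.61×16/0.39 = 25.03 min.

25.03 min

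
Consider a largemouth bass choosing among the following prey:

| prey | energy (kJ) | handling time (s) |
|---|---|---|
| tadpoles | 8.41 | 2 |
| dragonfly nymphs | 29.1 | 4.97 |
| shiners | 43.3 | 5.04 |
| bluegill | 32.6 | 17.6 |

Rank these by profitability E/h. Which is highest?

Profitability E/h (kJ/s): tadpoles = 8.41/2 = 4.21, dragonfly nymphs = 29.1/4.97 = 5.86, shiners = 43.3/5.04 = 8.59, bluegill = 32.6/17.6 = 1.85.
Ranked: shiners > dragonfly nymphs > tadpoles > bluegill.

shiners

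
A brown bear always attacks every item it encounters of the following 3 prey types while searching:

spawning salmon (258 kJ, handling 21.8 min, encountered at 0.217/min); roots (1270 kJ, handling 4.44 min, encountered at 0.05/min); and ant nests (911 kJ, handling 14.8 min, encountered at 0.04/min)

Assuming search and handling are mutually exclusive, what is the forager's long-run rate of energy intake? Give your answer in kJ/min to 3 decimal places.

R = Σλ_iE_i / (1 + Σλ_ih_i)
Numerator: 0.217×258 + 0.05×1270 + 0.04×911 = 155.9
Denominator: 1 + 0.217×21.8 + 0.05×4.44 + 0.04×14.8 = 6.545
R = 155.9/6.545 = 23.83 kJ/min

23.825 kJ/min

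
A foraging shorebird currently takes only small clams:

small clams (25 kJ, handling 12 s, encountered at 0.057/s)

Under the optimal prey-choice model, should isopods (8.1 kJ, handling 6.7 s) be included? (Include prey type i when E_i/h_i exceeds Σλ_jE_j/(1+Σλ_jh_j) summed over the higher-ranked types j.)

Current rate: (0.057×25)/(1 + 0.057×12) = 0.8462 kJ/s.
isopods: E/h = 8.1/6.7 = 1.209 kJ/s.
Since 1.209 > R, including isopods increases the long-run rate.

Yes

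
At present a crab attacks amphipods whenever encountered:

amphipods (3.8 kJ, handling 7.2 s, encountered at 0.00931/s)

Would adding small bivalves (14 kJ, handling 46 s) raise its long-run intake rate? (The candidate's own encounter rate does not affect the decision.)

Yes

On amphipods alone, R = ΣλE/(1+Σλh) = 0.03538/1.067 = 0.03316 kJ/s.
Profitability of small bivalves: 14/46 = 0.3043 kJ/s.
Since 0.3043 > R, including small bivalves increases the long-run rate.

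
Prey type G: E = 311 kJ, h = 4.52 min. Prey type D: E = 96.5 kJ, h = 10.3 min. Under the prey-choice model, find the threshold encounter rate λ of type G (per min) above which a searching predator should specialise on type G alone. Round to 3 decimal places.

0.035 per min

Drop type D once their profitability E₂/h₂ falls below the rate achievable on type G alone: E₂/h₂ = λE₁/(1 + λh₁).
Solve for λ: λE₁h₂ = E₂(1 + λh₁) → λ(E₁h₂ − E₂h₁) = E₂ → λ = E₂/(E₁h₂ − E₂h₁).
λ = 96.5/(311×10.3 − 96.5×4.52) = 96.5/2767 = 0.03487 per min.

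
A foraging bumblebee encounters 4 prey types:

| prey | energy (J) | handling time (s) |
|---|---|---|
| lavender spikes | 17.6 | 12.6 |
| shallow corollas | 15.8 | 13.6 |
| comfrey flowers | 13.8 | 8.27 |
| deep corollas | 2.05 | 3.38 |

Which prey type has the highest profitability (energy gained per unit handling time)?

comfrey flowers

In descending order of E/h:
comfrey flowers: 13.8/8.27 = 1.67 J/s
lavender spikes: 17.6/12.6 = 1.4 J/s
shallow corollas: 15.8/13.6 = 1.16 J/s
deep corollas: 2.05/3.38 = 0.607 J/s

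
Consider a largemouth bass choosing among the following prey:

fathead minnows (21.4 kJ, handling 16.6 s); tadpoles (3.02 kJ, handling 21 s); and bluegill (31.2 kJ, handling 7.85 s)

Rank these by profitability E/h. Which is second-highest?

fathead minnows

Profitability E/h (kJ/s): fathead minnows = 21.4/16.6 = 1.29, tadpoles = 3.02/21 = 0.144, bluegill = 31.2/7.85 = 3.97.
Ranked: bluegill > fathead minnows > tadpoles.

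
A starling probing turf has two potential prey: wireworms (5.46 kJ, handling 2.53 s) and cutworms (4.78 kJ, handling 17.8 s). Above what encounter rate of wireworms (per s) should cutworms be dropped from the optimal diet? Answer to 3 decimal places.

Drop cutworms once their profitability E₂/h₂ falls below the rate achievable on wireworms alone: E₂/h₂ = λE₁/(1 + λh₁).
Solve for λ: λE₁h₂ = E₂(1 + λh₁) → λ(E₁h₂ − E₂h₁) = E₂ → λ = E₂/(E₁h₂ − E₂h₁).
λ = 4.78/(5.46×17.8 − 4.78×2.53) = 4.78/85.09 = 0.05617 per s.

0.056 per s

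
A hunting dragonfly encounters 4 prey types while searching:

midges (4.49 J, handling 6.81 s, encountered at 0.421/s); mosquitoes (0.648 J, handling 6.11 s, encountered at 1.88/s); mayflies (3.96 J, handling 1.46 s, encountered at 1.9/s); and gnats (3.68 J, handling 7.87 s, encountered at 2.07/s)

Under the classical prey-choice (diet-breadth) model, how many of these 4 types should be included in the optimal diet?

E/h in descending order: mayflies 2.71, midges 0.659, gnats 0.468, mosquitoes 0.106 J/s. The optimal diet is the largest prefix of this list for which every included type satisfies E_i/h_i > R on the types above it.
Rate on top 1: 1.994. midges: 0.659 < 1.994 → exclude; stop.
Optimal diet: mayflies — 1 of 4 types.

1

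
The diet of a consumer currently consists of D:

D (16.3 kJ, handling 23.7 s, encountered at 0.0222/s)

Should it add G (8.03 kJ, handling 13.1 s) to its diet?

Yes

On D alone, R = ΣλE/(1+Σλh) = 0.3619/1.526 = 0.2371 kJ/s.
G: E/h = 8.03/13.1 = 0.613 kJ/s.
Since 0.613 > R, including G increases the long-run rate.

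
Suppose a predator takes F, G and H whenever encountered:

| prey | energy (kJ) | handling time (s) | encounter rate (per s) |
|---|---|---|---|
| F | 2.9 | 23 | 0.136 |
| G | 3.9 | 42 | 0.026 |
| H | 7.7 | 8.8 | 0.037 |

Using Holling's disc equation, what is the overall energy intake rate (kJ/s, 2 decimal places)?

0.14 kJ/s

Energy encountered per unit search time: 0.136×2.9 + 0.026×3.9 + 0.037×7.7 = 0.7807 kJ/s.
Handling time per unit search time: 0.136×23 + 0.026×42 + 0.037×8.8 = 4.546.
Rate = 0.7807/(1 + 4.546) = 0.1408 kJ/s.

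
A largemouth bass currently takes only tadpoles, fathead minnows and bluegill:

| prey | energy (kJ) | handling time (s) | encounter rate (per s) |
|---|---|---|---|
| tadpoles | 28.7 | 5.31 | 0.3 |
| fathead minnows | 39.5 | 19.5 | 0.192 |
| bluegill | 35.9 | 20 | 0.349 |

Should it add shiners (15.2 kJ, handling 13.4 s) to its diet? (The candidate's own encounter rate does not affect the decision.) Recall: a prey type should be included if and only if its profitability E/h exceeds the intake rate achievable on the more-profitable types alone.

No

On tadpoles, fathead minnows and bluegill alone, R = ΣλE/(1+Σλh) = 28.72/13.32 = 2.157 kJ/s.
shiners: E/h = 15.2/13.4 = 1.134 kJ/s.
1.134 < 2.157, so adding shiners would lower the average — exclude it.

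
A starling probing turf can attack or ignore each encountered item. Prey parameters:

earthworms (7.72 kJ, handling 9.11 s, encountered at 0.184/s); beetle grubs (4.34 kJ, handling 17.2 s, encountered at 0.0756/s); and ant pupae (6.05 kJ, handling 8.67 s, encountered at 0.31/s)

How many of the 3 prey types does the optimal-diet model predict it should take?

2

E/h in descending order: earthworms 0.847, ant pupae 0.698, beetle grubs 0.252 kJ/s. The optimal diet is the largest prefix of this list for which every included type satisfies E_i/h_i > R on the types above it.
Rate on top 1: 0.5308. ant pupae: 0.698 > 0.5308 → include.
Rate on top 2: 0.6145. beetle grubs: 0.252 < 0.6145 → exclude; stop.
Optimal diet: earthworms, ant pupae — 2 of 3 types.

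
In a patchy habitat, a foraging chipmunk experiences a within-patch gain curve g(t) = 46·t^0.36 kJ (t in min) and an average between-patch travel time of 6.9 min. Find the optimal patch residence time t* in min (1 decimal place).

3.9 min

By the marginal value theorem, leave when the instantaneous gain rate g'(t) equals the habitat-wide average g(t)/(T + t).
g'(t) = 0.36·46·t^-0.64. Setting 0.36·46·t^-0.64 = 46·t^0.36/(6.9+t) gives 0.36(6.9+t) = t, so 0.64·t = 0.36×6.9.
t* = 0.36×6.9/0.64 = 3.881 min.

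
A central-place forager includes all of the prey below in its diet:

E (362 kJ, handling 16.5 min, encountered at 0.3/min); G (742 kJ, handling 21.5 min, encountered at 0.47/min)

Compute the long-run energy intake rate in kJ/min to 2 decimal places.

28.49 kJ/min

Energy encountered per unit search time: 0.3×362 + 0.47×742 = 457.3 kJ/min.
Handling time per unit search time: 0.3×16.5 + 0.47×21.5 = 15.05.
Rate = 457.3/(1 + 15.05) = 28.49 kJ/min.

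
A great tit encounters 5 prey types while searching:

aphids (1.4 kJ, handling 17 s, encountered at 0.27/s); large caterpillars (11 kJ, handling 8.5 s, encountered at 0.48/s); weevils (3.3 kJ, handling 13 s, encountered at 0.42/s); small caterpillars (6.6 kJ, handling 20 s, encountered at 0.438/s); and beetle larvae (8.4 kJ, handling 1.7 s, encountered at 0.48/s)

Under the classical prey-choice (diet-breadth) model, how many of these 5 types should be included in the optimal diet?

Rank by E/h (kJ/s): beetle larvae 4.94, large caterpillars 1.29, small caterpillars 0.33, weevils 0.254, aphids 0.0824. Include each in turn until the next type's E/h falls below the running intake rate.
Rate on top 1: 2.22. large caterpillars: 1.29 < 2.22 → exclude; stop.
Optimal diet: beetle larvae — 1 of 5 types.

1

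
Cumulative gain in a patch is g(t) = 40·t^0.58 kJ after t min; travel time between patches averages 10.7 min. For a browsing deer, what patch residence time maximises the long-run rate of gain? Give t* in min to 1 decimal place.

By the marginal value theorem, leave when the instantaneous gain rate g'(t) equals the habitat-wide average g(t)/(T + t).
g'(t) = 0.58·40·t^-0.42. Setting 0.58·40·t^-0.42 = 40·t^0.58/(10.7+t) gives 0.58(10.7+t) = t, so 0.42·t = 0.58×10.7.
t* = 0.58×10.7/0.42 = 14.78 min.

14.8 min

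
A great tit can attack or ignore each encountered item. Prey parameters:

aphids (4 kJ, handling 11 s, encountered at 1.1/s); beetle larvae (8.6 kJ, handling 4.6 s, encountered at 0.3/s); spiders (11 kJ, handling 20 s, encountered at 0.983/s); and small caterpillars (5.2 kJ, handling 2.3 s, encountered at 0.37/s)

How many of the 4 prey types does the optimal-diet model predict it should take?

2

E/h in descending order: small caterpillars 2.26, beetle larvae 1.87, spiders 0.55, aphids 0.364 kJ/s. The optimal diet is the largest prefix of this list for which every included type satisfies E_i/h_i > R on the types above it.
Rate on top 1: 1.039. beetle larvae: 1.87 > 1.039 → include.
Rate on top 2: 1.394. spiders: 0.55 < 1.394 → exclude; stop.
Optimal diet: small caterpillars, beetle larvae — 2 of 4 types.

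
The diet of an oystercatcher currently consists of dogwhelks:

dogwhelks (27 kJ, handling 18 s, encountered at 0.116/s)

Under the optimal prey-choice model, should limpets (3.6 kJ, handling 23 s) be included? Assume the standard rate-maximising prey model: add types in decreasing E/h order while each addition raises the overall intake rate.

On dogwhelks alone, R = ΣλE/(1+Σλh) = 3.132/3.088 = 1.014 kJ/s.
Profitability of limpets: 3.6/23 = 0.1565 kJ/s.
0.1565 < 1.014, so adding limpets would lower the average — exclude it.

No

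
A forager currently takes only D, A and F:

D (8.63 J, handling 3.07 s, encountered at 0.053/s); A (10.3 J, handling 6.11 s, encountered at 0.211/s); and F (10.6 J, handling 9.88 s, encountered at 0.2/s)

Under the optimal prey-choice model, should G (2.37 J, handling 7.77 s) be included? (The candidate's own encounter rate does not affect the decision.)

No

Current rate: (0.053×8.63 + 0.211×10.3 + 0.2×10.6)/(1 + 0.053×3.07 + 0.211×6.11 + 0.2×9.88) = 1.073 J/s.
Profitability of G: 2.37/7.77 = 0.305 J/s.
Since 0.305 < R, time spent handling G is better spent searching.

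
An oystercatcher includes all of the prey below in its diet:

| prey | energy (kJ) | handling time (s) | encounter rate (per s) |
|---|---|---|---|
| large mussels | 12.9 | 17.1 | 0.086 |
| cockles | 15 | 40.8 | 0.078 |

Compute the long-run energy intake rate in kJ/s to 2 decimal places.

Energy encountered per unit search time: 0.086×12.9 + 0.078×15 = 2.279 kJ/s.
Handling time per unit search time: 0.086×17.1 + 0.078×40.8 = 4.653.
Rate = 2.279/(1 + 4.653) = 0.4032 kJ/s.

0.40 kJ/s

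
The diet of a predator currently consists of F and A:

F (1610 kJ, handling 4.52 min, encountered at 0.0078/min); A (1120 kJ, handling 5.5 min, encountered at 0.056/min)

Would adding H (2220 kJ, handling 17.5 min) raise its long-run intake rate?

Yes

On F and A alone, R = ΣλE/(1+Σλh) = 75.28/1.343 = 56.04 kJ/min.
Profitability of H: 2220/17.5 = 126.9 kJ/min.
126.9 > 56.04, so adding H raises the average — include it.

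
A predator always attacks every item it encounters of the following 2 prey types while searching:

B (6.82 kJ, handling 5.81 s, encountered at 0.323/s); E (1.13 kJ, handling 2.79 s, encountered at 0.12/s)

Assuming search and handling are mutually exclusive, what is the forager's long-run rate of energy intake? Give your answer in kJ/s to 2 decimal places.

R = (0.323×6.82 + 0.12×1.13) / (1 + 0.323×5.81 + 0.12×2.79) = 2.338/3.211 = 0.7282 kJ/s.

0.73 kJ/s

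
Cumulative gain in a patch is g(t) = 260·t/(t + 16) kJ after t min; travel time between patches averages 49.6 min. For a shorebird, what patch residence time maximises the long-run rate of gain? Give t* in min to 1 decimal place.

28.2 min

Optimal t* satisfies g'(t*) = g(t*)/(T + t*).
g'(t) = 260·16/(t + 16)². Setting 260·16/(t+16)² = 260t/[(t+16)(49.6+t)] gives 16(49.6+t) = t(t+16), so t² = 16×49.6 = 793.6.
t* = √793.6 = 28.17 min.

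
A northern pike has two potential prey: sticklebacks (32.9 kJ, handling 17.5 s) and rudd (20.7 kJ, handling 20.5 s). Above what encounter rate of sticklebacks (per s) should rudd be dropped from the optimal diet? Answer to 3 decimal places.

0.066 per s

Drop rudd once their profitability E₂/h₂ falls below the rate achievable on sticklebacks alone: E₂/h₂ = λE₁/(1 + λh₁).
Solve for λ: λE₁h₂ = E₂(1 + λh₁) → λ(E₁h₂ − E₂h₁) = E₂ → λ = E₂/(E₁h₂ − E₂h₁).
λ = 20.7/(32.9×20.5 − 20.7×17.5) = 20.7/312.2 = 0.0663 per s.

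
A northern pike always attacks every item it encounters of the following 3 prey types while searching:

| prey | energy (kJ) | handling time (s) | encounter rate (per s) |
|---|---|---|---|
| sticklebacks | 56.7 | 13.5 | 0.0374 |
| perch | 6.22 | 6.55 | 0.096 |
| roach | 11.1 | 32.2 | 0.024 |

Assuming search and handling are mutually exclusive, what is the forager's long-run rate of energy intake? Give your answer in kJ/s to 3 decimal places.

R = (0.0374×56.7 + 0.096×6.22 + 0.024×11.1) / (1 + 0.0374×13.5 + 0.096×6.55 + 0.024×32.2) = 2.984/2.907 = 1.027 kJ/s.

1.027 kJ/s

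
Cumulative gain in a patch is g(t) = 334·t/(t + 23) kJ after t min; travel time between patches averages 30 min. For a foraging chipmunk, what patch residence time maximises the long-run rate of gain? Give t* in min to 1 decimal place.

By the marginal value theorem, leave when the instantaneous gain rate g'(t) equals the habitat-wide average g(t)/(T + t).
g'(t) = 334·23/(t + 23)². Setting 334·23/(t+23)² = 334t/[(t+23)(30+t)] gives 23(30+t) = t(t+23), so t² = 23×30 = 690.
t* = √690 = 26.27 min.

26.3 min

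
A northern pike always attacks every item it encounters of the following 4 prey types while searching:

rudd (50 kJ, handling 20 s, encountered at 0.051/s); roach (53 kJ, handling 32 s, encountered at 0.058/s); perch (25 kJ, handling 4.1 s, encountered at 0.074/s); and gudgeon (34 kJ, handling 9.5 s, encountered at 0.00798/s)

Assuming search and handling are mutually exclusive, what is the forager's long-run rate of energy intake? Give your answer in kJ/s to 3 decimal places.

1.820 kJ/s

R = Σλ_iE_i / (1 + Σλ_ih_i)
Numerator: 0.051×50 + 0.058×53 + 0.074×25 + 0.00798×34 = 7.745
Denominator: 1 + 0.051×20 + 0.058×32 + 0.074×4.1 + 0.00798×9.5 = 4.255
R = 7.745/4.255 = 1.82 kJ/s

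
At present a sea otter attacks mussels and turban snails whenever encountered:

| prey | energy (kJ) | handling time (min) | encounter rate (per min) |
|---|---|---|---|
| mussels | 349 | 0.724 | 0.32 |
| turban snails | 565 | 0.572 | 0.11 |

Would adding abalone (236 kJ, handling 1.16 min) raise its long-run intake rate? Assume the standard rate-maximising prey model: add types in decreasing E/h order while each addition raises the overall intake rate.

On mussels and turban snails alone, R = ΣλE/(1+Σλh) = 173.8/1.295 = 134.3 kJ/min.
abalone: E/h = 236/1.16 = 203.4 kJ/min.
Since 203.4 > R, including abalone increases the long-run rate.

Yes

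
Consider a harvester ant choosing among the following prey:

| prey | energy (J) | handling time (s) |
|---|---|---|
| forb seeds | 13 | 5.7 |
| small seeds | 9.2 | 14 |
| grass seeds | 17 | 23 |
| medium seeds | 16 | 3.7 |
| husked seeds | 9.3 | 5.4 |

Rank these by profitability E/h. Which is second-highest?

Profitability E/h (J/s): forb seeds = 13/5.7 = 2.28, small seeds = 9.2/14 = 0.657, grass seeds = 17/23 = 0.739, medium seeds = 16/3.7 = 4.32, husked seeds = 9.3/5.4 = 1.72.
Ranked: medium seeds > forb seeds > husked seeds > grass seeds > small seeds.

forb seeds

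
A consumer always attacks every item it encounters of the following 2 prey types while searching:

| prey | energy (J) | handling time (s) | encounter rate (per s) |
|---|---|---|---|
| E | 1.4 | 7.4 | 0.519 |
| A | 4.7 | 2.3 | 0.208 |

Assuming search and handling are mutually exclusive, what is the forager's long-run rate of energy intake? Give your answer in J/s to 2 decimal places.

R = Σλ_iE_i / (1 + Σλ_ih_i)
Numerator: 0.519×1.4 + 0.208×4.7 = 1.704
Denominator: 1 + 0.519×7.4 + 0.208×2.3 = 5.319
R = 1.704/5.319 = 0.3204 J/s

0.32 J/s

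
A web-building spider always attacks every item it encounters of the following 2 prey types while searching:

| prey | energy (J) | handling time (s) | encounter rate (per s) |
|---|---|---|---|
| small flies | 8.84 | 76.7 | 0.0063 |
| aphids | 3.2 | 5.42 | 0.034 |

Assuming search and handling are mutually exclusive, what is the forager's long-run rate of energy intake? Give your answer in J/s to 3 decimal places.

0.099 J/s

R = Σλ_iE_i / (1 + Σλ_ih_i)
Numerator: 0.0063×8.84 + 0.034×3.2 = 0.1645
Denominator: 1 + 0.0063×76.7 + 0.034×5.42 = 1.667
R = 0.1645/1.667 = 0.09865 J/s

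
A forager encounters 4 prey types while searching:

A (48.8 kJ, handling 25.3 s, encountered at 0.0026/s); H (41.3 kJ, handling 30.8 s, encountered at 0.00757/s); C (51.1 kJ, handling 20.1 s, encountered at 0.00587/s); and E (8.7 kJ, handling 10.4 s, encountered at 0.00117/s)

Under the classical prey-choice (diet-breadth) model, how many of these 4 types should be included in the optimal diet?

4

Rank by E/h (kJ/s): C 2.54, A 1.93, H 1.34, E 0.837. Include each in turn until the next type's E/h falls below the running intake rate.
Rate on top 1: 0.2683. A: 1.93 > 0.2683 → include.
Rate on top 2: 0.3606. H: 1.34 > 0.3606 → include.
Rate on top 3: 0.5219. E: 0.837 > 0.5219 → include.
Optimal diet: C, A, H, E — 4 of 4 types.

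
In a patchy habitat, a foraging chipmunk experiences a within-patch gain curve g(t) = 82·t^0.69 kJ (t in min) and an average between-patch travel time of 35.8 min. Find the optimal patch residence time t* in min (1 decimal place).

79.7 min

Maximise g(t)/(T+t): set derivative to zero → g'(t)(T+t) = g(t).
g'(t) = 0.69·82·t^-0.31. Setting 0.69·82·t^-0.31 = 82·t^0.69/(35.8+t) gives 0.69(35.8+t) = t, so 0.31·t = 0.69×35.8.
t* = 0.69×35.8/0.31 = 79.68 min.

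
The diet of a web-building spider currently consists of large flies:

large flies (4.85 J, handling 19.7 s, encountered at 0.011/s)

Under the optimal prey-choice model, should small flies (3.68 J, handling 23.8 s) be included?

Yes

Intake rate on the current diet: R = (0.011×4.85) / (1 + 0.011×19.7) = 0.05335/1.217 = 0.04385 J/s.
small flies: E/h = 3.68/23.8 = 0.1546 J/s.
Since 0.1546 > R, including small flies increases the long-run rate.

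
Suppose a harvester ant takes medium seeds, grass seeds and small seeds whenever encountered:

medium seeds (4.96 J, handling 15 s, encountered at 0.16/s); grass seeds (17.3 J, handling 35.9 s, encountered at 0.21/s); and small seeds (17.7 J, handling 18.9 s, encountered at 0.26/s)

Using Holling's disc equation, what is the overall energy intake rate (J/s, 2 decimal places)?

R = Σλ_iE_i / (1 + Σλ_ih_i)
Numerator: 0.16×4.96 + 0.21×17.3 + 0.26×17.7 = 9.029
Denominator: 1 + 0.16×15 + 0.21×35.9 + 0.26×18.9 = 15.85
R = 9.029/15.85 = 0.5695 J/s

0.57 J/s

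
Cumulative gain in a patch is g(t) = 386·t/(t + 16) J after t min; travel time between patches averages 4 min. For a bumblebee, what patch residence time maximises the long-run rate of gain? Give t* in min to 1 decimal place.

Maximise g(t)/(T+t): set derivative to zero → g'(t)(T+t) = g(t).
g'(t) = 386·16/(t + 16)². Setting 386·16/(t+16)² = 386t/[(t+16)(4+t)] gives 16(4+t) = t(t+16), so t² = 16×4 = 64.
t* = √64 = 8 min.

8.0 min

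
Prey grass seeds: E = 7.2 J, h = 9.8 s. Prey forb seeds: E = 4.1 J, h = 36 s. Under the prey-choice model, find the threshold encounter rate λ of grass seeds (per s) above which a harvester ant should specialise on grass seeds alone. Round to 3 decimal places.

0.019 per s

The zero-one rule: include forb seeds iff E₂/h₂ > λE₁/(1+λh₁). Equality gives the switch point.
λE₁h₂ = E₂ + λE₂h₁ ⇒ λ = E₂/(E₁h₂ − E₂h₁) = 4.1/(259.2 − 40.18) = 0.01872 per s.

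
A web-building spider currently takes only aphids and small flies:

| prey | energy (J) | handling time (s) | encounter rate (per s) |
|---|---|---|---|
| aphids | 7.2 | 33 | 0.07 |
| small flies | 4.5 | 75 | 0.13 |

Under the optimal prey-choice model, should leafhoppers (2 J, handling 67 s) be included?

No

Current rate: (0.07×7.2 + 0.13×4.5)/(1 + 0.07×33 + 0.13×75) = 0.08338 J/s.
Profitability of leafhoppers: 2/67 = 0.02985 J/s.
Since 0.02985 < R, time spent handling leafhoppers is better spent searching.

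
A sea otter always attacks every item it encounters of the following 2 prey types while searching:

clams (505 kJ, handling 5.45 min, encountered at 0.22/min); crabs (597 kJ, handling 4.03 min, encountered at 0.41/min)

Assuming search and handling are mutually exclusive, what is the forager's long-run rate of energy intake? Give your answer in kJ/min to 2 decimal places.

92.40 kJ/min

Energy encountered per unit search time: 0.22×505 + 0.41×597 = 355.9 kJ/min.
Handling time per unit search time: 0.22×5.45 + 0.41×4.03 = 2.851.
Rate = 355.9/(1 + 2.851) = 92.4 kJ/min.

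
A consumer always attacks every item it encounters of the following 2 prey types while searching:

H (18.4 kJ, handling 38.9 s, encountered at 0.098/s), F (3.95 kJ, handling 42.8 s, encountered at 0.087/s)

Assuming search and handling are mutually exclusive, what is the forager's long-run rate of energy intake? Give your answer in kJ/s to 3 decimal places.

0.252 kJ/s

R = (0.098×18.4 + 0.087×3.95) / (1 + 0.098×38.9 + 0.087×42.8) = 2.147/8.536 = 0.2515 kJ/s.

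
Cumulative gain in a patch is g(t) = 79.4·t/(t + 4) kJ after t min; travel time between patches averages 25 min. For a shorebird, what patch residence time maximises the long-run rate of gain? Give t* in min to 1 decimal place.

Maximise g(t)/(T+t): set derivative to zero → g'(t)(T+t) = g(t).
g'(t) = 79.4·4/(t + 4)². Setting 79.4·4/(t+4)² = 79.4t/[(t+4)(25+t)] gives 4(25+t) = t(t+4), so t² = 4×25 = 100.
t* = √100 = 10 min.

10.0 min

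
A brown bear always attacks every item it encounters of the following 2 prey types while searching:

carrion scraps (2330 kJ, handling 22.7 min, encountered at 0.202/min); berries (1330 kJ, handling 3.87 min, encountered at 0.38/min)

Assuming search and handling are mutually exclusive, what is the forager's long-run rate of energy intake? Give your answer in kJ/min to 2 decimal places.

138.33 kJ/min

R = Σλ_iE_i / (1 + Σλ_ih_i)
Numerator: 0.202×2330 + 0.38×1330 = 976.1
Denominator: 1 + 0.202×22.7 + 0.38×3.87 = 7.056
R = 976.1/7.056 = 138.3 kJ/min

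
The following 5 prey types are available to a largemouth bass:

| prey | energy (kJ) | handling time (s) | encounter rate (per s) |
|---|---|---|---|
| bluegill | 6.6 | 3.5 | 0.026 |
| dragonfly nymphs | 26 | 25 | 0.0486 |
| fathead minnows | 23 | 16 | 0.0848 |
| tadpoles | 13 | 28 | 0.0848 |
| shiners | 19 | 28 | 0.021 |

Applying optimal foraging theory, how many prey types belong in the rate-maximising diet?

3

E/h in descending order: bluegill 1.89, fathead minnows 1.44, dragonfly nymphs 1.04, shiners 0.679, tadpoles 0.464 kJ/s. The optimal diet is the largest prefix of this list for which every included type satisfies E_i/h_i > R on the types above it.
Rate on top 1: 0.1573. fathead minnows: 1.44 > 0.1573 → include.
Rate on top 2: 0.8669. dragonfly nymphs: 1.04 > 0.8669 → include.
Rate on top 3: 0.9243. shiners: 0.679 < 0.9243 → exclude; stop.
Optimal diet: bluegill, fathead minnows, dragonfly nymphs — 3 of 5 types.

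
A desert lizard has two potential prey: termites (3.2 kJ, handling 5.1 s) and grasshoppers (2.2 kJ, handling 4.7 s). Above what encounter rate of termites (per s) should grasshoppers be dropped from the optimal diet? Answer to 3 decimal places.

0.576 per s

Drop grasshoppers once their profitability E₂/h₂ falls below the rate achievable on termites alone: E₂/h₂ = λE₁/(1 + λh₁).
Solve for λ: λE₁h₂ = E₂(1 + λh₁) → λ(E₁h₂ − E₂h₁) = E₂ → λ = E₂/(E₁h₂ − E₂h₁).
λ = 2.2/(3.2×4.7 − 2.2×5.1) = 2.2/3.82 = 0.5759 per s.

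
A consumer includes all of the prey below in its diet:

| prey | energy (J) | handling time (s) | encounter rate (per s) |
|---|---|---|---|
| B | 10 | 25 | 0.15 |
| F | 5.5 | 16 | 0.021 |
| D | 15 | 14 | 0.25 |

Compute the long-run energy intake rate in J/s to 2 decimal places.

R = (0.15×10 + 0.021×5.5 + 0.25×15) / (1 + 0.15×25 + 0.021×16 + 0.25×14) = 5.365/8.586 = 0.6249 J/s.

0.62 J/s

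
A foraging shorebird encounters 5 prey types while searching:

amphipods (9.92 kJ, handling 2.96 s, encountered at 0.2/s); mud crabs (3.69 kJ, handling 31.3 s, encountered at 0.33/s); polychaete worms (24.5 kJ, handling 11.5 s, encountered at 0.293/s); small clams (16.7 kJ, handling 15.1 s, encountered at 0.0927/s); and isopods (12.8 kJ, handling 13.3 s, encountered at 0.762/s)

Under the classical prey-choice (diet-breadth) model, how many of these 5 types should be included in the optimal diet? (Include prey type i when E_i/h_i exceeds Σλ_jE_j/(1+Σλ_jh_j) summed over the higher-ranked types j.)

E/h in descending order: amphipods 3.35, polychaete worms 2.13, small clams 1.11, isopods 0.962, mud crabs 0.118 kJ/s. The optimal diet is the largest prefix of this list for which every included type satisfies E_i/h_i > R on the types above it.
Rate on top 1: 1.246. polychaete worms: 2.13 > 1.246 → include.
Rate on top 2: 1.847. small clams: 1.11 < 1.847 → exclude; stop.
Optimal diet: amphipods, polychaete worms — 2 of 5 types.

2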